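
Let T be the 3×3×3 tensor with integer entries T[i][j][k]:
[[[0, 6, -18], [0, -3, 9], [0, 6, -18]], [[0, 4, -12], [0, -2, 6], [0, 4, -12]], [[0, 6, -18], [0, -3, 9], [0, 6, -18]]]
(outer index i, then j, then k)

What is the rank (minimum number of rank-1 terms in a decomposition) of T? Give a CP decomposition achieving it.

rank(T) = 1

Lower bound: T ≠ 0 (e.g. T[0,0,1] = 6), so rank(T) ≥ 1.
Upper bound: if T = a ⊗ b ⊗ c then every fibre of T is a multiple of the corresponding factor, so read the factors off the fibres through the nonzero entry T[0,0,1] = 6.
The mode-1 fibre T[:,0,1] = [6, 4, 6] gives a = (3, 2, 3) (primitive direction); the mode-2 fibre T[0,:,1] = [6, -3, 6] gives b = (2, -1, 2); then c[k] = T[0,0,k] / (a[0]·b[0]) = [0, 6, -18] / 6 = (0, 1, -3).
Expanding (3, 2, 3) ⊗ (2, -1, 2) ⊗ (0, 1, -3) reproduces all 27 entries of T, so T = (3, 2, 3) ⊗ (2, -1, 2) ⊗ (0, 1, -3) and rank(T) ≤ 1.
These bounds meet, so rank(T) = 1.
Check entry T[0,1,2] = 9: (3)·(-1)·(-3) = 9.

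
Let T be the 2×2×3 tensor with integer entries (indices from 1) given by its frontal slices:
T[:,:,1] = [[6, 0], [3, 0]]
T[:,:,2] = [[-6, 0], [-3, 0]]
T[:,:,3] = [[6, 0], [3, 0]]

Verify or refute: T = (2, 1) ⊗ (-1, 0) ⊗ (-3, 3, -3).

Reconstruct entrywise from the claimed factors. For example, T[2,2,3] = 0 and Σₗ aₗ[2]bₗ[2]cₗ[3] = (1)·(0)·(-3) = 0; checking all 12 entries, every one matches. The claim holds.

Yes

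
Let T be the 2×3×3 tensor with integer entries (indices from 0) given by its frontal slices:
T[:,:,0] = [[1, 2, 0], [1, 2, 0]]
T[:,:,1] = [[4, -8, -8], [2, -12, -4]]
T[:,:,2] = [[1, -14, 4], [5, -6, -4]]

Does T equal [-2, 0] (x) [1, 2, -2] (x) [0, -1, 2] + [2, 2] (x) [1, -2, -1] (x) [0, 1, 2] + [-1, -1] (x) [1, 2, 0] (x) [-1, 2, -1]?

Reconstruct entry (0,0,1) from the claimed factors: Σₗ aₗ[0]bₗ[0]cₗ[1] = (-2)·(1)·(-1) + (2)·(1)·(1) + (-1)·(1)·(2) = 2, but T[0,0,1] = 4. The claim is false.

No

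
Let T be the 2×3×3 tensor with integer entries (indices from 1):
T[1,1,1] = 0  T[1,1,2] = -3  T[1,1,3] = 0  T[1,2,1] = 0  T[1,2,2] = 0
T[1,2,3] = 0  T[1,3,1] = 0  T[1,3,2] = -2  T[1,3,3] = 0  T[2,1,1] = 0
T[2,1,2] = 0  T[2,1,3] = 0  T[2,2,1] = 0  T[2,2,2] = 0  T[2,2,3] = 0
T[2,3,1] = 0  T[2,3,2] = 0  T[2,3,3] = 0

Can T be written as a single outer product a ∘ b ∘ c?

Yes

If T = a ∘ b ∘ c then every fibre of T is a multiple of the corresponding factor, so read the factors off the fibres through the nonzero entry T[1,1,2] = -3.
The mode-1 fibre T[:,1,2] = [-3, 0] gives a = (1, 0) (primitive direction); the mode-2 fibre T[1,:,2] = [-3, 0, -2] gives b = (3, 0, 2); then c[k] = T[1,1,k] / (a[1]·b[1]) = [0, -3, 0] / 3 = (0, -1, 0).
Expanding (1, 0) ∘ (3, 0, 2) ∘ (0, -1, 0) reproduces all 18 entries of T, so T = (1, 0) ∘ (3, 0, 2) ∘ (0, -1, 0) and rank(T) ≤ 1.
Equivalently every frontal slice T[:,:,k] is c[k] times the rank-1 matrix (1, 0) ∘ (3, 0, 2). So T has rank 1 (it is nonzero).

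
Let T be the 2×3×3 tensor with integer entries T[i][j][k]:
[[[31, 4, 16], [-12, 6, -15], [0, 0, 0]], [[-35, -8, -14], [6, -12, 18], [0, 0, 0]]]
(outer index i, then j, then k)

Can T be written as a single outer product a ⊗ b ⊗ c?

No

The mode-1 unfolding of T (rows indexed by i, columns by (j,k) = (0,0), (0,1), (0,2), (1,0), (1,1), (1,2), (2,0), (2,1), (2,2)) is [[31, 4, 16, -12, 6, -15, 0, 0, 0], [-35, -8, -14, 6, -12, 18, 0, 0, 0]].
There the 2×2 minor on rows i ∈ {0, 1}, columns (j,k) ∈ {(0,0), (0,1)} is det [[31, 4], [-35, -8]] = -108 ≠ 0, so this unfolding has rank ≥ 2; CP rank is at least every unfolding rank, so rank(T) ≥ 2.
In particular rank(T) ≥ 2 > 1, so T is not rank-1.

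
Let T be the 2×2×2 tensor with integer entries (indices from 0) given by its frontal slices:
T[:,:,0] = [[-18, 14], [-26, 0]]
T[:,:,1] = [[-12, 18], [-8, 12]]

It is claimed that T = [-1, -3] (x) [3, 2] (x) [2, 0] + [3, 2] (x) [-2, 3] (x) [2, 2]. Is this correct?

Yes

Reconstruct entrywise from the claimed factors. For example, T[1,0,1] = -8 and Σₗ aₗ[1]bₗ[0]cₗ[1] = (-3)·(3)·(0) + (2)·(-2)·(2) = -8; checking all 8 entries, every one matches. The claim holds.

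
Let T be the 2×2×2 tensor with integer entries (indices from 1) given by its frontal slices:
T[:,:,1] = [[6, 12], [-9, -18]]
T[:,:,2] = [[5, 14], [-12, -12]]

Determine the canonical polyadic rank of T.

Lower bound: the mode-2 unfolding of T (rows indexed by j, columns by (i,k) = (1,1), (1,2), (2,1), (2,2)) is [[6, 5, -9, -12], [12, 14, -18, -12]].
There the 2×2 minor on rows j ∈ {1, 2}, columns (i,k) ∈ {(1,1), (1,2)} is det [[6, 5], [12, 14]] = 24 ≠ 0, so this unfolding has rank ≥ 2; CP rank is at least every unfolding rank, so rank(T) ≥ 2. (This is only a lower bound: in general the CP rank may exceed every unfolding rank, so we still need to exhibit 2 rank-1 terms summing to T.)
Upper bound — finding two terms. Write S_k = T[:,:,k] for the frontal slices: S₁ = [[6, 12], [-9, -18]], S₂ = [[5, 14], [-12, -12]].
If T = a₁ (x) b₁ (x) c₁ + a₂ (x) b₂ (x) c₂ then each S_k = c₁[k]·a₁b₁ᵀ + c₂[k]·a₂b₂ᵀ. S₁ and S₂ are linearly independent, so a₁b₁ᵀ and a₂b₂ᵀ must span the same plane of matrices: they are the rank-1 matrices of the form x·S₁ + y·S₂.
det(x·S₁ + y·S₂) is 108·xy + 108·y² = 108·(y)(x + y), vanishing at (x:y) = (1:0) and (1:-1).
M₁ = S₁ = [[6, 12], [-9, -18]] = 3·(2, -3)(1, 2)ᵀ and M₂ = S₁ − S₂ = [[1, -2], [3, -6]] = (1, 3)(1, -2)ᵀ, so take a₁ = (2, -3), b₁ = (1, 2), a₂ = (1, 3), b₂ = (1, -2).
Each slice is an integer combination of E₁ = a₁b₁ᵀ and E₂ = a₂b₂ᵀ: S₁ = 3·E₁, S₂ = 3·E₁ − E₂; reading off coefficients, c₁ = (3, 3) and c₂ = (0, -1).
Hence T = (2, -3) (x) (1, 2) (x) (3, 3) + (1, 3) (x) (1, -2) (x) (0, -1), so rank(T) ≤ 2.
These bounds meet, so rank(T) = 2.

2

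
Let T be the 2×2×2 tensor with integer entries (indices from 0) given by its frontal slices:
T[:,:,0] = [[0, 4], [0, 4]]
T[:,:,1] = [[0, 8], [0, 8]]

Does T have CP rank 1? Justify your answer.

Yes

The mode-1 fibre T[:,1,0] = [4, 4] gives a = [1, 1] (primitive direction); the mode-2 fibre T[0,:,0] = [0, 4] gives b = [0, 1]; then c[k] = T[0,1,k] / (a[0]·b[1]) = [4, 8] / 1 = [4, 8].
Expanding [1, 1] ⊗ [0, 1] ⊗ [4, 8] reproduces all 8 entries of T, so T = [1, 1] ⊗ [0, 1] ⊗ [4, 8] and rank(T) ≤ 1.
Equivalently every frontal slice T[:,:,k] is c[k] times the rank-1 matrix [1, 1] ⊗ [0, 1]. So T has rank 1 (it is nonzero).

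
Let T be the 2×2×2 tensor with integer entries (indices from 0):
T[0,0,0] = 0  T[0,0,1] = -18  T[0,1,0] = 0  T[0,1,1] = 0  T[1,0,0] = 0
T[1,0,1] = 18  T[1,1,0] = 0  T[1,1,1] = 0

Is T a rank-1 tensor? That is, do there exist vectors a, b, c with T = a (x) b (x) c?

If T = a (x) b (x) c then every fibre of T is a multiple of the corresponding factor, so read the factors off the fibres through the nonzero entry T[0,0,1] = -18.
The mode-1 fibre T[:,0,1] = [-18, 18] gives a = [1, -1] (primitive direction); the mode-2 fibre T[0,:,1] = [-18, 0] gives b = [1, 0]; then c[k] = T[0,0,k] / (a[0]·b[0]) = [0, -18] / 1 = [0, -18].
Expanding [1, -1] (x) [1, 0] (x) [0, -18] reproduces all 8 entries of T, so T = [1, -1] (x) [1, 0] (x) [0, -18] and rank(T) ≤ 1.
Equivalently every frontal slice T[:,:,k] is c[k] times the rank-1 matrix [1, -1] (x) [1, 0]. So T has rank 1 (it is nonzero).

Yes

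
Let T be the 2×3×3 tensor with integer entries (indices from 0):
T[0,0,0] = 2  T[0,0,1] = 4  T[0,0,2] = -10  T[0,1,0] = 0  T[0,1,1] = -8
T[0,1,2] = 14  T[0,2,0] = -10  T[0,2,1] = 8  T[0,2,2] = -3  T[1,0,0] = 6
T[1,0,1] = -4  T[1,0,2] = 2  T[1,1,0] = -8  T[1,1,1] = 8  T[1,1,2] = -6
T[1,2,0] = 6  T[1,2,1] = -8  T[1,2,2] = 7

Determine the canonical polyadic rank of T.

3

Lower bound: in the mode-2 unfolding of T (rows indexed by j, columns by (i,k)) the 3×3 minor on rows j ∈ {0, 1, 2}, columns (i,k) ∈ {(0,0), (0,1), (0,2)} is det [[2, 4, -10], [0, -8, 14], [-10, 8, -3]] = 64 ≠ 0, so that unfolding has rank ≥ 3 and hence rank(T) ≥ 3 (CP rank is at least every unfolding rank, though it can be larger).
Upper bound: T is a sum of 3 rank-1 terms, T = [1, -1] ⊗ [1, -2, 2] ⊗ [-2, 4, -4] + [1, -1] ⊗ [2, -2, 1] ⊗ [-2, 0, 1] + [1, 0] ⊗ [2, -2, -1] ⊗ [4, 0, -4] (one valid choice — decompositions are not unique — normalised so each a, b is primitive with positive first nonzero entry; check it by expanding all entries), so rank(T) ≤ 3.
These bounds meet, so rank(T) = 3.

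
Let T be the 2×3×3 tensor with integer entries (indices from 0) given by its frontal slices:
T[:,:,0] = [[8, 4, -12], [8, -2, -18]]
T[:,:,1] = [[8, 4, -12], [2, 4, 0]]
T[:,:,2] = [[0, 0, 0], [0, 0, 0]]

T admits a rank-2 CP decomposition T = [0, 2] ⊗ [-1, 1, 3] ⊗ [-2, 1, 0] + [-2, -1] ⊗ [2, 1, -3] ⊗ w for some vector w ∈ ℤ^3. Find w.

w = [-2, -2, 0]

Subtract the known terms from T to get the rank-1 residual R = [-2, -1] ⊗ [2, 1, -3] ⊗ w, so R[i,j,k] = a[i]·b[j]·w[k]. Pick indices with nonzero a[0]·b[0] = (-2)·(2) = -4. Only the fibre through (0,0,·) is needed: R[0,0,:] = T[0,0,:] − Σₗ aₗ[0]bₗ[0]cₗ = [8, 8, 0] − (0)·(-1)·[-2, 1, 0] = [8, 8, 0]. Then w[k] = R[0,0,k] / -4 for each k, giving w = [8, 8, 0] / -4 = [-2, -2, 0].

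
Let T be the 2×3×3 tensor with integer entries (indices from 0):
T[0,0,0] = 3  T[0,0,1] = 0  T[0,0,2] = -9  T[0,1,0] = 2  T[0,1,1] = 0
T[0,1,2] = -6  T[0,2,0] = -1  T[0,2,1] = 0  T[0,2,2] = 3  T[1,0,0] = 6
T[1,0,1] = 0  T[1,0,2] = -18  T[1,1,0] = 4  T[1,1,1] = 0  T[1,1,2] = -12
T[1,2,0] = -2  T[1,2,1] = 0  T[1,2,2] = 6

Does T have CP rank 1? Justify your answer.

If T = a ⊗ b ⊗ c then every fibre of T is a multiple of the corresponding factor, so read the factors off the fibres through the nonzero entry T[0,0,0] = 3.
The mode-1 fibre T[:,0,0] = [3, 6] gives a = [1, 2] (primitive direction); the mode-2 fibre T[0,:,0] = [3, 2, -1] gives b = [3, 2, -1]; then c[k] = T[0,0,k] / (a[0]·b[0]) = [3, 0, -9] / 3 = [1, 0, -3].
Expanding [1, 2] ⊗ [3, 2, -1] ⊗ [1, 0, -3] reproduces all 18 entries of T, so T = [1, 2] ⊗ [3, 2, -1] ⊗ [1, 0, -3] and rank(T) ≤ 1.
Equivalently every frontal slice T[:,:,k] is c[k] times the rank-1 matrix [1, 2] ⊗ [3, 2, -1]. So T has rank 1 (it is nonzero).

Yes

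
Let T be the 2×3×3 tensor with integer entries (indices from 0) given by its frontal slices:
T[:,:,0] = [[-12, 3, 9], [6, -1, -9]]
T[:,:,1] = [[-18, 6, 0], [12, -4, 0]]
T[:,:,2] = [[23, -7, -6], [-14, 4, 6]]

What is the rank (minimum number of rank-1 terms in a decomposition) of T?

Lower bound: the mode-3 unfolding of T (rows indexed by k, columns by (i,j) = (0,0), (0,1), (0,2), (1,0), (1,1), (1,2)) is [[-12, 3, 9, 6, -1, -9], [-18, 6, 0, 12, -4, 0], [23, -7, -6, -14, 4, 6]].
There the 2×2 minor on rows k ∈ {0, 1}, columns (i,j) ∈ {(0,0), (0,1)} is det [[-12, 3], [-18, 6]] = -18 ≠ 0, so this unfolding has rank ≥ 2; CP rank is at least every unfolding rank, so rank(T) ≥ 2. (Flattening ranks never certify an upper bound on CP rank; for that we must actually write T with 2 rank-1 terms.)
Upper bound — finding two terms. Write S_k = T[:,:,k] for the frontal slices: S₀ = [[-12, 3, 9], [6, -1, -9]], S₁ = [[-18, 6, 0], [12, -4, 0]], S₂ = [[23, -7, -6], [-14, 4, 6]].
If T = a₁ ∘ b₁ ∘ c₁ + a₂ ∘ b₂ ∘ c₂ then each S_k = c₁[k]·a₁b₁ᵀ + c₂[k]·a₂b₂ᵀ. S₀ and S₁ are linearly independent, so a₁b₁ᵀ and a₂b₂ᵀ must span the same plane of matrices: they are the rank-1 matrices of the form x·S₀ + y·S₁.
The 2×2 minor of x·S₀ + y·S₁ on rows {0,1}, columns {0,1} is −6·x² − 6·xy = (-6)·(x + y)(x), vanishing at (x:y) = (1:-1) and (0:1).
M₁ = S₀ − S₁ = [[6, -3, 9], [-6, 3, -9]] = 3·[1, -1][2, -1, 3]ᵀ and M₂ = S₁ = [[-18, 6, 0], [12, -4, 0]] = (-2)·[3, -2][3, -1, 0]ᵀ, so take a₁ = [1, -1], b₁ = [2, -1, 3], a₂ = [3, -2], b₂ = [3, -1, 0].
Each slice is an integer combination of E₁ = a₁b₁ᵀ and E₂ = a₂b₂ᵀ: S₀ = 3·E₁ − 2·E₂, S₁ = −2·E₂, S₂ = −2·E₁ + 3·E₂; reading off coefficients, c₁ = [3, 0, -2] and c₂ = [-2, -2, 3].
Hence T = [1, -1] ∘ [2, -1, 3] ∘ [3, 0, -2] + [3, -2] ∘ [3, -1, 0] ∘ [-2, -2, 3], so rank(T) ≤ 2.
These bounds meet, so rank(T) = 2.

2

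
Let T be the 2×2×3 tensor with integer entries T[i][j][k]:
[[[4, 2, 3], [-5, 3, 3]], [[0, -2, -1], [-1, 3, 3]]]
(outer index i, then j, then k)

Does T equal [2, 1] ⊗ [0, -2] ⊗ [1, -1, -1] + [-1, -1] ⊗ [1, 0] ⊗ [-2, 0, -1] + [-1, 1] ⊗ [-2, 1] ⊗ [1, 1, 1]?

Yes

Reconstruct entrywise from the claimed factors. For example, T[1,1,0] = -1 and Σₗ aₗ[1]bₗ[1]cₗ[0] = (1)·(-2)·(1) + (-1)·(0)·(-2) + (1)·(1)·(1) = -1; checking all 12 entries, every one matches. The claim holds.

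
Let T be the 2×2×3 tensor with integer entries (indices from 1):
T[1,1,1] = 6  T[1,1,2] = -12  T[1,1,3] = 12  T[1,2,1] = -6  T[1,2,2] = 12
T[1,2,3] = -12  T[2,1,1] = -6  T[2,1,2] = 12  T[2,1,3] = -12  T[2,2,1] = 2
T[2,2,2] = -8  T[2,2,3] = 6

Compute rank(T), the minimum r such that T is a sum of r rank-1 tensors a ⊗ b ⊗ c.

Lower bound: the mode-1 unfolding of T (rows indexed by i, columns by (j,k) = (1,1), (1,2), (1,3), (2,1), (2,2), (2,3)) is [[6, -12, 12, -6, 12, -12], [-6, 12, -12, 2, -8, 6]].
There the 2×2 minor on rows i ∈ {1, 2}, columns (j,k) ∈ {(1,1), (2,1)} is det [[6, -6], [-6, 2]] = -24 ≠ 0, so this unfolding has rank ≥ 2; CP rank is at least every unfolding rank, so rank(T) ≥ 2. (Unfolding ranks only ever bound the CP rank from below — rank(T) can be strictly larger than all of them — so the matching upper bound has to come from an explicit 2-term decomposition.)
Upper bound — finding two terms. Write S_k = T[:,:,k] for the frontal slices: S₁ = [[6, -6], [-6, 2]], S₂ = [[-12, 12], [12, -8]], S₃ = [[12, -12], [-12, 6]].
If T = a₁ ⊗ b₁ ⊗ c₁ + a₂ ⊗ b₂ ⊗ c₂ then each S_k = c₁[k]·a₁b₁ᵀ + c₂[k]·a₂b₂ᵀ. S₁ and S₂ are linearly independent, so a₁b₁ᵀ and a₂b₂ᵀ must span the same plane of matrices: they are the rank-1 matrices of the form x·S₁ + y·S₂.
det(x·S₁ + y·S₂) is −24·x² + 72·xy − 48·y² = (-24)·(x − 2·y)(x − y), vanishing at (x:y) = (2:1) and (1:1).
M₁ = 2·S₁ + S₂ = [[0, 0], [0, -4]] = (-4)·(0, 1)(0, 1)ᵀ and M₂ = S₁ + S₂ = [[-6, 6], [6, -6]] = (-6)·(1, -1)(1, -1)ᵀ, so take a₁ = (0, 1), b₁ = (0, 1), a₂ = (1, -1), b₂ = (1, -1).
Each slice is an integer combination of E₁ = a₁b₁ᵀ and E₂ = a₂b₂ᵀ: S₁ = −4·E₁ + 6·E₂, S₂ = 4·E₁ − 12·E₂, S₃ = −6·E₁ + 12·E₂; reading off coefficients, c₁ = (-4, 4, -6) and c₂ = (6, -12, 12).
Hence T = (0, 1) ⊗ (0, 1) ⊗ (-4, 4, -6) + (1, -1) ⊗ (1, -1) ⊗ (6, -12, 12), so rank(T) ≤ 2.
These bounds meet, so rank(T) = 2.
Check entry T[2,1,3] = -12: (1)·(0)·(-6) + (-1)·(1)·(12) = -12.

2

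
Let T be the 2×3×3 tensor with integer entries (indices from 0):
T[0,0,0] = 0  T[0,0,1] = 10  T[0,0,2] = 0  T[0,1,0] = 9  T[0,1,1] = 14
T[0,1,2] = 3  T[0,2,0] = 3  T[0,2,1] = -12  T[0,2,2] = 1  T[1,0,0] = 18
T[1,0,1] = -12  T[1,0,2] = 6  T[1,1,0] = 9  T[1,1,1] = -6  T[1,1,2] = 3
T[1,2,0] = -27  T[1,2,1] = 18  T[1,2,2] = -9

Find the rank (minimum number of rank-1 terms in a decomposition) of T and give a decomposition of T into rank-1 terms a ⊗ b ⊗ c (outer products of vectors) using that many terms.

Lower bound: the mode-1 unfolding of T (rows indexed by i, columns by (j,k) = (0,0), (0,1), (0,2), (1,0), (1,1), (1,2), (2,0), (2,1), (2,2)) is [[0, 10, 0, 9, 14, 3, 3, -12, 1], [18, -12, 6, 9, -6, 3, -27, 18, -9]].
There the 2×2 minor on rows i ∈ {0, 1}, columns (j,k) ∈ {(0,0), (0,1)} is det [[0, 10], [18, -12]] = -180 ≠ 0, so this unfolding has rank ≥ 2; CP rank is at least every unfolding rank, so rank(T) ≥ 2. (Flattening ranks never certify an upper bound on CP rank; for that we must actually write T with 2 rank-1 terms.)
Upper bound — finding two terms. Write S_k = T[:,:,k] for the frontal slices: S₀ = [[0, 9, 3], [18, 9, -27]], S₁ = [[10, 14, -12], [-12, -6, 18]], S₂ = [[0, 3, 1], [6, 3, -9]].
If T = a₁ ⊗ b₁ ⊗ c₁ + a₂ ⊗ b₂ ⊗ c₂ then each S_k = c₁[k]·a₁b₁ᵀ + c₂[k]·a₂b₂ᵀ. S₀ and S₁ are linearly independent, so a₁b₁ᵀ and a₂b₂ᵀ must span the same plane of matrices: they are the rank-1 matrices of the form x·S₀ + y·S₁.
The 2×2 minor of x·S₀ + y·S₁ on rows {0,1}, columns {0,1} is −162·x² − 54·xy + 108·y² = (-54)·(3·x − 2·y)(x + y), vanishing at (x:y) = (2:3) and (1:-1).
M₁ = 2·S₀ + 3·S₁ = [[30, 60, -30], [0, 0, 0]] = 30·[1, 0][1, 2, -1]ᵀ and M₂ = S₀ − S₁ = [[-10, -5, 15], [30, 15, -45]] = (-5)·[1, -3][2, 1, -3]ᵀ, so take a₁ = [1, 0], b₁ = [1, 2, -1], a₂ = [1, -3], b₂ = [2, 1, -3].
Each slice is an integer combination of E₁ = a₁b₁ᵀ and E₂ = a₂b₂ᵀ: S₀ = 6·E₁ − 3·E₂, S₁ = 6·E₁ + 2·E₂, S₂ = 2·E₁ − E₂; reading off coefficients, c₁ = [6, 6, 2] and c₂ = [-3, 2, -1].
Hence T = [1, 0] ⊗ [1, 2, -1] ⊗ [6, 6, 2] + [1, -3] ⊗ [2, 1, -3] ⊗ [-3, 2, -1], so rank(T) ≤ 2.
These bounds meet, so rank(T) = 2.

rank(T) = 2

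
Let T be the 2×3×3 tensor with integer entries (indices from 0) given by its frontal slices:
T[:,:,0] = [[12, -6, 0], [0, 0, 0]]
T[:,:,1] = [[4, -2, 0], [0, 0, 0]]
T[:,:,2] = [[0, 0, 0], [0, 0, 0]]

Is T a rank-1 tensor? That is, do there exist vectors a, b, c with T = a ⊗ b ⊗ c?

If T = a ⊗ b ⊗ c then every fibre of T is a multiple of the corresponding factor, so read the factors off the fibres through the nonzero entry T[0,0,0] = 12.
The mode-1 fibre T[:,0,0] = [12, 0] gives a = [1, 0] (primitive direction); the mode-2 fibre T[0,:,0] = [12, -6, 0] gives b = [2, -1, 0]; then c[k] = T[0,0,k] / (a[0]·b[0]) = [12, 4, 0] / 2 = [6, 2, 0].
Expanding [1, 0] ⊗ [2, -1, 0] ⊗ [6, 2, 0] reproduces all 18 entries of T, so T = [1, 0] ⊗ [2, -1, 0] ⊗ [6, 2, 0] and rank(T) ≤ 1.
Equivalently every frontal slice T[:,:,k] is c[k] times the rank-1 matrix [1, 0] ⊗ [2, -1, 0]. So T has rank 1 (it is nonzero).

Yes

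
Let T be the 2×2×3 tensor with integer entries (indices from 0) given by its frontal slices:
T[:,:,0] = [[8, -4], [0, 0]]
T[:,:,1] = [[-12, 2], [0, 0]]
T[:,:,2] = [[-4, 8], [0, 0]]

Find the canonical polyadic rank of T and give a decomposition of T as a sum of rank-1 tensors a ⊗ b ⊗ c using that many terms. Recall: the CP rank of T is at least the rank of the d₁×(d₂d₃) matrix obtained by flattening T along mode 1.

rank(T) = 2

Lower bound: the mode-3 unfolding of T (rows indexed by k, columns by (i,j) = (0,0), (0,1), (1,0), (1,1)) is [[8, -4, 0, 0], [-12, 2, 0, 0], [-4, 8, 0, 0]].
There the 2×2 minor on rows k ∈ {0, 1}, columns (i,j) ∈ {(0,0), (0,1)} is det [[8, -4], [-12, 2]] = -32 ≠ 0, so this unfolding has rank ≥ 2; CP rank is at least every unfolding rank, so rank(T) ≥ 2. (This is only a lower bound: in general the CP rank may exceed every unfolding rank, so we still need to exhibit 2 rank-1 terms summing to T.)
Upper bound — finding two terms. Every mode-1 slice of T is a multiple of one matrix: T[i,:,:] = a[i]·M with a = [1, 0] and M = [[8, -12, -4], [-4, 2, 8]] (rows indexed by j, columns by k). So it suffices to write M as a sum of two rank-1 matrices.
Splitting M by its rows (j = 0, 1), M = [1, 0][8, -12, -4]ᵀ + [0, 1][-4, 2, 8]ᵀ.
Hence T = [1, 0] ⊗ [1, 0] ⊗ [8, -12, -4] + [1, 0] ⊗ [0, 1] ⊗ [-4, 2, 8], so rank(T) ≤ 2.
These bounds meet, so rank(T) = 2.
Check entry T[1,1,1] = 0: (0)·(0)·(-12) + (0)·(1)·(2) = 0.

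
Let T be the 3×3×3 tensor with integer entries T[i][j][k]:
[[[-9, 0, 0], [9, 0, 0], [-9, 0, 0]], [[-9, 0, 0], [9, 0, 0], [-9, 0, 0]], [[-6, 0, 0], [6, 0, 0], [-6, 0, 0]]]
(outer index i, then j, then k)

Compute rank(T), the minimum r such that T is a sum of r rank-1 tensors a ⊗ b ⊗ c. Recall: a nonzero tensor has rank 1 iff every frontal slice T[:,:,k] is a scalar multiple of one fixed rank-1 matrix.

Lower bound: T ≠ 0 (e.g. T[0,0,0] = -9), so rank(T) ≥ 1.
Upper bound: if T = a ⊗ b ⊗ c then every fibre of T is a multiple of the corresponding factor, so read the factors off the fibres through the nonzero entry T[0,0,0] = -9.
The mode-1 fibre T[:,0,0] = [-9, -9, -6] gives a = [3, 3, 2] (primitive direction); the mode-2 fibre T[0,:,0] = [-9, 9, -9] gives b = [1, -1, 1]; then c[k] = T[0,0,k] / (a[0]·b[0]) = [-9, 0, 0] / 3 = [-3, 0, 0].
Expanding [3, 3, 2] ⊗ [1, -1, 1] ⊗ [-3, 0, 0] reproduces all 27 entries of T, so T = [3, 3, 2] ⊗ [1, -1, 1] ⊗ [-3, 0, 0] and rank(T) ≤ 1.
These bounds meet, so rank(T) = 1.

1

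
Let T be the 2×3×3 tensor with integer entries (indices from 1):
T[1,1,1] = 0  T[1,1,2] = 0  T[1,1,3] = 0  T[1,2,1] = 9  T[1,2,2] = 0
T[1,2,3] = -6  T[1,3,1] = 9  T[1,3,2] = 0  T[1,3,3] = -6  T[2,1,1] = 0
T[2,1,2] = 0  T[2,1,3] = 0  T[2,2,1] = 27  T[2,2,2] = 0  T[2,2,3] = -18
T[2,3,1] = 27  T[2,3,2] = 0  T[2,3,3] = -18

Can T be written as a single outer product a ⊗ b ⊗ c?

The mode-1 fibre T[:,2,1] = [9, 27] gives a = (1, 3) (primitive direction); the mode-2 fibre T[1,:,1] = [0, 9, 9] gives b = (0, 1, 1); then c[k] = T[1,2,k] / (a[1]·b[2]) = [9, 0, -6] / 1 = (9, 0, -6).
Expanding (1, 3) ⊗ (0, 1, 1) ⊗ (9, 0, -6) reproduces all 18 entries of T, so T = (1, 3) ⊗ (0, 1, 1) ⊗ (9, 0, -6) and rank(T) ≤ 1.
Equivalently every frontal slice T[:,:,k] is c[k] times the rank-1 matrix (1, 3) ⊗ (0, 1, 1). So T has rank 1 (it is nonzero).

Yes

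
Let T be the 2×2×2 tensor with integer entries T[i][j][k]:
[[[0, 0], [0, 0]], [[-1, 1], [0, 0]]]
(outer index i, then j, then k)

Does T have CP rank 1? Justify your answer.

Yes

If T = a ⊗ b ⊗ c then every fibre of T is a multiple of the corresponding factor, so read the factors off the fibres through the nonzero entry T[1,0,0] = -1.
The mode-1 fibre T[:,0,0] = [0, -1] gives a = [0, 1] (primitive direction); the mode-2 fibre T[1,:,0] = [-1, 0] gives b = [1, 0]; then c[k] = T[1,0,k] / (a[1]·b[0]) = [-1, 1] / 1 = [-1, 1].
Expanding [0, 1] ⊗ [1, 0] ⊗ [-1, 1] reproduces all 8 entries of T, so T = [0, 1] ⊗ [1, 0] ⊗ [-1, 1] and rank(T) ≤ 1.
Equivalently every frontal slice T[:,:,k] is c[k] times the rank-1 matrix [0, 1] ⊗ [1, 0]. So T has rank 1 (it is nonzero).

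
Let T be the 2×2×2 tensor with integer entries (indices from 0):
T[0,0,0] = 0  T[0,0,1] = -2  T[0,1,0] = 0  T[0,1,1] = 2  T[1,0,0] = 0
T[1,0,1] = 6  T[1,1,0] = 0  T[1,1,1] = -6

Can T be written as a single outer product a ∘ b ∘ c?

If T = a ∘ b ∘ c then every fibre of T is a multiple of the corresponding factor, so read the factors off the fibres through the nonzero entry T[0,0,1] = -2.
The mode-1 fibre T[:,0,1] = [-2, 6] gives a = [1, -3] (primitive direction); the mode-2 fibre T[0,:,1] = [-2, 2] gives b = [1, -1]; then c[k] = T[0,0,k] / (a[0]·b[0]) = [0, -2] / 1 = [0, -2].
Expanding [1, -3] ∘ [1, -1] ∘ [0, -2] reproduces all 8 entries of T, so T = [1, -3] ∘ [1, -1] ∘ [0, -2] and rank(T) ≤ 1.
Equivalently every frontal slice T[:,:,k] is c[k] times the rank-1 matrix [1, -3] ∘ [1, -1]. So T has rank 1 (it is nonzero).

Yes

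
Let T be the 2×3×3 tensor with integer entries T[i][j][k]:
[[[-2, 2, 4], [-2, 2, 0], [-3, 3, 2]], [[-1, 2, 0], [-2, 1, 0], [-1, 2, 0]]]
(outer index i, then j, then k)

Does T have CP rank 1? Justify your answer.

No

The mode-2 unfolding of T (rows indexed by j, columns by (i,k) = (0,0), (0,1), (0,2), (1,0), (1,1), (1,2)) is [[-2, 2, 4, -1, 2, 0], [-2, 2, 0, -2, 1, 0], [-3, 3, 2, -1, 2, 0]].
There the 3×3 minor on rows j ∈ {0, 1, 2}, columns (i,k) ∈ {(0,0), (0,2), (1,0)} is det [[-2, 4, -1], [-2, 0, -2], [-3, 2, -1]] = 12 ≠ 0, so this unfolding has rank ≥ 3; CP rank is at least every unfolding rank, so rank(T) ≥ 3.
In particular rank(T) ≥ 3 > 1, so T is not rank-1.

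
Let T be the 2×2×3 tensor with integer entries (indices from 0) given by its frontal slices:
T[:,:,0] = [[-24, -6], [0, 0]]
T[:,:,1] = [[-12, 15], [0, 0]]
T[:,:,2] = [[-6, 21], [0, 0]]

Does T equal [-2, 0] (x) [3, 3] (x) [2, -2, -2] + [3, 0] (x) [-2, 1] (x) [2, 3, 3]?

Reconstruct entry (0,0,1) from the claimed factors: Σₗ aₗ[0]bₗ[0]cₗ[1] = (-2)·(3)·(-2) + (3)·(-2)·(3) = -6, but T[0,0,1] = -12. The claim is false.

No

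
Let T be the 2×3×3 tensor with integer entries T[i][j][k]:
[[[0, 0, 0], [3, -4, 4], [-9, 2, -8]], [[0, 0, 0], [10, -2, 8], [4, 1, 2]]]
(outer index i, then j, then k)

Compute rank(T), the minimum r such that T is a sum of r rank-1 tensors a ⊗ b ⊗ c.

Lower bound: the mode-3 unfolding of T (rows indexed by k, columns by (i,j) = (0,0), (0,1), (0,2), (1,0), (1,1), (1,2)) is [[0, 3, -9, 0, 10, 4], [0, -4, 2, 0, -2, 1], [0, 4, -8, 0, 8, 2]].
There the 3×3 minor on rows k ∈ {0, 1, 2}, columns (i,j) ∈ {(0,1), (0,2), (1,1)} is det [[3, -9, 10], [-4, 2, -2], [4, -8, 8]] = 24 ≠ 0, so this unfolding has rank ≥ 3; CP rank is at least every unfolding rank, so rank(T) ≥ 3. (Flattening ranks never certify an upper bound on CP rank; for that we must actually write T with 3 rank-1 terms.)
Upper bound: T is a sum of 3 rank-1 terms, T = [1, -2] ⊗ [0, 1, 1] ⊗ [-1, 0, 0] + [1, -1] ⊗ [0, 1, 1] ⊗ [-4, 0, -4] + [2, 1] ⊗ [0, 2, -1] ⊗ [2, -1, 2] (written with every a and b primitive with positive leading entry and the scale carried by c; CP decompositions are not unique, and this one is verified by expanding entrywise), so rank(T) ≤ 3.
These bounds meet, so rank(T) = 3.

3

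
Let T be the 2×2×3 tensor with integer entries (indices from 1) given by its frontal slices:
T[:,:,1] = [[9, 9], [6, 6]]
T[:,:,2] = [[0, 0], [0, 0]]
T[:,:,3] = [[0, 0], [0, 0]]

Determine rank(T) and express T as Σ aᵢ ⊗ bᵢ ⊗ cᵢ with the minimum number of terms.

rank(T) = 1

Lower bound: T ≠ 0 (e.g. T[1,1,1] = 9), so rank(T) ≥ 1.
Upper bound: the mode-1 fibre T[:,1,1] = [9, 6] gives a = [3, 2] (primitive direction); the mode-2 fibre T[1,:,1] = [9, 9] gives b = [1, 1]; then c[k] = T[1,1,k] / (a[1]·b[1]) = [9, 0, 0] / 3 = [3, 0, 0].
Expanding [3, 2] ⊗ [1, 1] ⊗ [3, 0, 0] reproduces all 12 entries of T, so T = [3, 2] ⊗ [1, 1] ⊗ [3, 0, 0] and rank(T) ≤ 1.
These bounds meet, so rank(T) = 1.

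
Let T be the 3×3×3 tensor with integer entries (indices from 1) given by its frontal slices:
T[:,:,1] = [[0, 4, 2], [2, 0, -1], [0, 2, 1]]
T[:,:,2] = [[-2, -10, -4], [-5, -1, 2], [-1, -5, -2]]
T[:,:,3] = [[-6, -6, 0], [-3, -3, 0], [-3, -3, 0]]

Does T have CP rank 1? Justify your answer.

The mode-2 unfolding of T (rows indexed by j, columns by (i,k) = (1,1), (1,2), (1,3), (2,1), (2,2), (2,3), (3,1), (3,2), (3,3)) is [[0, -2, -6, 2, -5, -3, 0, -1, -3], [4, -10, -6, 0, -1, -3, 2, -5, -3], [2, -4, 0, -1, 2, 0, 1, -2, 0]].
There the 2×2 minor on rows j ∈ {1, 2}, columns (i,k) ∈ {(1,1), (1,2)} is det [[0, -2], [4, -10]] = 8 ≠ 0, so this unfolding has rank ≥ 2; CP rank is at least every unfolding rank, so rank(T) ≥ 2.
In particular rank(T) ≥ 2 > 1, so T is not rank-1.

No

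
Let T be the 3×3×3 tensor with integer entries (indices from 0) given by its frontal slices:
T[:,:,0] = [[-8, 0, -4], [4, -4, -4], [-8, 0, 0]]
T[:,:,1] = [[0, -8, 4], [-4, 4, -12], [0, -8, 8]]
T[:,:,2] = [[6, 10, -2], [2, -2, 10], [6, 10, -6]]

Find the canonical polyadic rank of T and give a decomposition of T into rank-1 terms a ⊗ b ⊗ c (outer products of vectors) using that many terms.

Lower bound: the mode-1 unfolding of T (rows indexed by i, columns by (j,k) = (0,0), (0,1), (0,2), (1,0), (1,1), (1,2), (2,0), (2,1), (2,2)) is [[-8, 0, 6, 0, -8, 10, -4, 4, -2], [4, -4, 2, -4, 4, -2, -4, -12, 10], [-8, 0, 6, 0, -8, 10, 0, 8, -6]].
There the 3×3 minor on rows i ∈ {0, 1, 2}, columns (j,k) ∈ {(0,0), (0,1), (2,0)} is det [[-8, 0, -4], [4, -4, -4], [-8, 0, 0]] = 128 ≠ 0, so this unfolding has rank ≥ 3; CP rank is at least every unfolding rank, so rank(T) ≥ 3. (Flattening ranks never certify an upper bound on CP rank; for that we must actually write T with 3 rank-1 terms.)
Upper bound: T is a sum of 3 rank-1 terms, T = [0, 2, -1] ⊗ [0, 0, 1] ⊗ [-4, -4, 4] + [1, -1, 1] ⊗ [1, -1, 1] ⊗ [-4, 4, -2] + [1, 0, 1] ⊗ [1, 1, 0] ⊗ [-4, -4, 8] (written with every a and b primitive with positive leading entry and the scale carried by c; CP decompositions are not unique, and this one is verified by expanding entrywise), so rank(T) ≤ 3.
These bounds meet, so rank(T) = 3.
Check entry T[2,1,1] = -8: (-1)·(0)·(-4) + (1)·(-1)·(4) + (1)·(1)·(-4) = -8.

rank(T) = 3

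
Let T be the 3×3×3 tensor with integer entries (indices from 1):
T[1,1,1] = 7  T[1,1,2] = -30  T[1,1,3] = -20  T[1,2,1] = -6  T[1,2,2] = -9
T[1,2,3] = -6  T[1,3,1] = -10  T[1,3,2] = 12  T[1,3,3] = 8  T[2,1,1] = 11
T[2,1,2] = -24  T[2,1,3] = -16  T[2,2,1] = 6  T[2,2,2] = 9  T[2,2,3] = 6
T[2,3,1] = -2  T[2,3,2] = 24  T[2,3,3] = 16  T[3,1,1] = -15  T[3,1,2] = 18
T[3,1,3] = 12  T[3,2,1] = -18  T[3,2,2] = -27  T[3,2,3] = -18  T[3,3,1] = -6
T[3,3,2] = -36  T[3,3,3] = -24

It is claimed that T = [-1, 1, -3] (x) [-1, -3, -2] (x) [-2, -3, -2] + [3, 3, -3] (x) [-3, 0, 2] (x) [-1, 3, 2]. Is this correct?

Yes

Reconstruct entrywise from the claimed factors. For example, T[1,1,2] = -30 and Σₗ aₗ[1]bₗ[1]cₗ[2] = (-1)·(-1)·(-3) + (3)·(-3)·(3) = -30; checking all 27 entries, every one matches. The claim holds.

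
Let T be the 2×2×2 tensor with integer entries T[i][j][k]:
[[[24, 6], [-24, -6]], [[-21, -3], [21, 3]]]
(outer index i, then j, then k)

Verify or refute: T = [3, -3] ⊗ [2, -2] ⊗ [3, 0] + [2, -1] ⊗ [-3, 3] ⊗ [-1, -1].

Yes

Reconstruct entrywise from the claimed factors. For example, T[0,0,1] = 6 and Σₗ aₗ[0]bₗ[0]cₗ[1] = (3)·(2)·(0) + (2)·(-3)·(-1) = 6; checking all 8 entries, every one matches. The claim holds.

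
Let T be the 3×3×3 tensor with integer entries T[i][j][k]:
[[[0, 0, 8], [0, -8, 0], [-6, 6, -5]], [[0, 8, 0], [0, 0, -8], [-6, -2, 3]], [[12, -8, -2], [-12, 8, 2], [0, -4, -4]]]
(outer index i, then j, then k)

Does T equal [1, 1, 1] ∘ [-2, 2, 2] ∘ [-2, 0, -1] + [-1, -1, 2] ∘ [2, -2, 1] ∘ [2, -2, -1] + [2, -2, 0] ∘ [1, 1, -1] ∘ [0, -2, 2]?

Yes

Reconstruct entrywise from the claimed factors. For example, T[1,0,2] = 0 and Σₗ aₗ[1]bₗ[0]cₗ[2] = (1)·(-2)·(-1) + (-1)·(2)·(-1) + (-2)·(1)·(2) = 0; checking all 27 entries, every one matches. The claim holds.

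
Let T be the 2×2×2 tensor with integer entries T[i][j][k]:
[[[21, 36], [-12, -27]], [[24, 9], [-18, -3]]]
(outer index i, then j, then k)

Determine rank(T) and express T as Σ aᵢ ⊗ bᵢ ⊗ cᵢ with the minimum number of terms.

Lower bound: the mode-3 unfolding of T (rows indexed by k, columns by (i,j) = (0,0), (0,1), (1,0), (1,1)) is [[21, -12, 24, -18], [36, -27, 9, -3]].
There the 2×2 minor on rows k ∈ {0, 1}, columns (i,j) ∈ {(0,0), (0,1)} is det [[21, -12], [36, -27]] = -135 ≠ 0, so this unfolding has rank ≥ 2; CP rank is at least every unfolding rank, so rank(T) ≥ 2. (This is only a lower bound: in general the CP rank may exceed every unfolding rank, so we still need to exhibit 2 rank-1 terms summing to T.)
Upper bound — finding two terms. Write S_k = T[:,:,k] for the frontal slices: S₀ = [[21, -12], [24, -18]], S₁ = [[36, -27], [9, -3]].
If T = a₁ ⊗ b₁ ⊗ c₁ + a₂ ⊗ b₂ ⊗ c₂ then each S_k = c₁[k]·a₁b₁ᵀ + c₂[k]·a₂b₂ᵀ. S₀ and S₁ are linearly independent, so a₁b₁ᵀ and a₂b₂ᵀ must span the same plane of matrices: they are the rank-1 matrices of the form x·S₀ + y·S₁.
det(x·S₀ + y·S₁) is −90·x² + 45·xy + 135·y² = (-45)·(2·x − 3·y)(x + y), vanishing at (x:y) = (3:2) and (1:-1).
M₁ = 3·S₀ + 2·S₁ = [[135, -90], [90, -60]] = 15·[3, 2][3, -2]ᵀ and M₂ = S₀ − S₁ = [[-15, 15], [15, -15]] = (-15)·[1, -1][1, -1]ᵀ, so take a₁ = [3, 2], b₁ = [3, -2], a₂ = [1, -1], b₂ = [1, -1].
Each slice is an integer combination of E₁ = a₁b₁ᵀ and E₂ = a₂b₂ᵀ: S₀ = 3·E₁ − 6·E₂, S₁ = 3·E₁ + 9·E₂; reading off coefficients, c₁ = [3, 3] and c₂ = [-6, 9].
Hence T = [3, 2] ⊗ [3, -2] ⊗ [3, 3] + [1, -1] ⊗ [1, -1] ⊗ [-6, 9], so rank(T) ≤ 2.
These bounds meet, so rank(T) = 2.
Check entry T[1,0,1] = 9: (2)·(3)·(3) + (-1)·(1)·(9) = 9.

rank(T) = 2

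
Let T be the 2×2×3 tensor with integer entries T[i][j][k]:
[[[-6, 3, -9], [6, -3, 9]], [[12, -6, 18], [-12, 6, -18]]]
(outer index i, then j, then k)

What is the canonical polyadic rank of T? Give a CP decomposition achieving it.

rank(T) = 1

Lower bound: T ≠ 0 (e.g. T[0,0,0] = -6), so rank(T) ≥ 1.
Upper bound: if T = a (x) b (x) c then every fibre of T is a multiple of the corresponding factor, so read the factors off the fibres through the nonzero entry T[0,0,0] = -6.
The mode-1 fibre T[:,0,0] = [-6, 12] gives a = [1, -2] (primitive direction); the mode-2 fibre T[0,:,0] = [-6, 6] gives b = [1, -1]; then c[k] = T[0,0,k] / (a[0]·b[0]) = [-6, 3, -9] / 1 = [-6, 3, -9].
Expanding [1, -2] (x) [1, -1] (x) [-6, 3, -9] reproduces all 12 entries of T, so T = [1, -2] (x) [1, -1] (x) [-6, 3, -9] and rank(T) ≤ 1.
These bounds meet, so rank(T) = 1.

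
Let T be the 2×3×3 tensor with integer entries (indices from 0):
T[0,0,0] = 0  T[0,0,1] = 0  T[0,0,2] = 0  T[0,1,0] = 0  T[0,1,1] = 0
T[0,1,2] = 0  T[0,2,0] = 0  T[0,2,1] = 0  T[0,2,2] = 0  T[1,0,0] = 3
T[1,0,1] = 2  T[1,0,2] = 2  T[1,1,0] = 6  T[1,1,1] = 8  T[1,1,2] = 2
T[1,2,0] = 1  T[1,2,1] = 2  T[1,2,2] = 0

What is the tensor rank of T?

2

Lower bound: the mode-3 unfolding of T (rows indexed by k, columns by (i,j) = (0,0), (0,1), (0,2), (1,0), (1,1), (1,2)) is [[0, 0, 0, 3, 6, 1], [0, 0, 0, 2, 8, 2], [0, 0, 0, 2, 2, 0]].
There the 2×2 minor on rows k ∈ {0, 1}, columns (i,j) ∈ {(1,0), (1,1)} is det [[3, 6], [2, 8]] = 12 ≠ 0, so this unfolding has rank ≥ 2; CP rank is at least every unfolding rank, so rank(T) ≥ 2. (Flattening ranks never certify an upper bound on CP rank; for that we must actually write T with 2 rank-1 terms.)
Upper bound — finding two terms. Every mode-1 slice of T is a multiple of one matrix: T[i,:,:] = a[i]·M with a = [0, 1] and M = [[3, 2, 2], [6, 8, 2], [1, 2, 0]] (rows indexed by j, columns by k). So it suffices to write M as a sum of two rank-1 matrices.
The rows of M satisfy (row 0) = (row 1) − 3·(row 2), so splitting by rows, M = [1, 1, 0][6, 8, 2]ᵀ + [-3, 0, 1][1, 2, 0]ᵀ.
Hence T = [0, 1] ⊗ [1, 1, 0] ⊗ [6, 8, 2] + [0, 1] ⊗ [-3, 0, 1] ⊗ [1, 2, 0], so rank(T) ≤ 2.
These bounds meet, so rank(T) = 2.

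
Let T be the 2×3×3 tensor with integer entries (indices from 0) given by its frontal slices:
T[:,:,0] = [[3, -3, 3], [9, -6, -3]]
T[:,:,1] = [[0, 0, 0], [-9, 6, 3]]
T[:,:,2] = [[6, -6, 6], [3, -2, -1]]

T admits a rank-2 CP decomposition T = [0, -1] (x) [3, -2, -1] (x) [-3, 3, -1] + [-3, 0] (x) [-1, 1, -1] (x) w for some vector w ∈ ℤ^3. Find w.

Subtract the known terms from T to get the rank-1 residual R = [-3, 0] (x) [-1, 1, -1] (x) w, so R[i,j,k] = a[i]·b[j]·w[k]. Pick indices with nonzero a[0]·b[0] = (-3)·(-1) = 3. Only the fibre through (0,0,·) is needed: R[0,0,:] = T[0,0,:] − Σₗ aₗ[0]bₗ[0]cₗ = [3, 0, 6] − (0)·(3)·[-3, 3, -1] = [3, 0, 6]. Then w[k] = R[0,0,k] / 3 for each k, giving w = [3, 0, 6] / 3 = [1, 0, 2].

w = [1, 0, 2]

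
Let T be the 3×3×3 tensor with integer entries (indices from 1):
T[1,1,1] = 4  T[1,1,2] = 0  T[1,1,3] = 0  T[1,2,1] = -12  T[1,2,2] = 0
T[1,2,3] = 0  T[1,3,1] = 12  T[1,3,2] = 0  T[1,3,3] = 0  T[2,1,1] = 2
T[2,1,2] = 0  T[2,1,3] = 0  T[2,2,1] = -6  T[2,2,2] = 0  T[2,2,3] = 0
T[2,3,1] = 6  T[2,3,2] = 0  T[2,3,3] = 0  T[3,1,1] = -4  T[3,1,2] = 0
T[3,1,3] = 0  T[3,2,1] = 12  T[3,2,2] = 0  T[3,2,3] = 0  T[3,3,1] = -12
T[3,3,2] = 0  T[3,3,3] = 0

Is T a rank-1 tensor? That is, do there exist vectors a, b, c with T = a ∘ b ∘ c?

Yes

The mode-1 fibre T[:,1,1] = [4, 2, -4] gives a = (2, 1, -2) (primitive direction); the mode-2 fibre T[1,:,1] = [4, -12, 12] gives b = (1, -3, 3); then c[k] = T[1,1,k] / (a[1]·b[1]) = [4, 0, 0] / 2 = (2, 0, 0).
Expanding (2, 1, -2) ∘ (1, -3, 3) ∘ (2, 0, 0) reproduces all 27 entries of T, so T = (2, 1, -2) ∘ (1, -3, 3) ∘ (2, 0, 0) and rank(T) ≤ 1.
Equivalently every frontal slice T[:,:,k] is c[k] times the rank-1 matrix (2, 1, -2) ∘ (1, -3, 3). So T has rank 1 (it is nonzero).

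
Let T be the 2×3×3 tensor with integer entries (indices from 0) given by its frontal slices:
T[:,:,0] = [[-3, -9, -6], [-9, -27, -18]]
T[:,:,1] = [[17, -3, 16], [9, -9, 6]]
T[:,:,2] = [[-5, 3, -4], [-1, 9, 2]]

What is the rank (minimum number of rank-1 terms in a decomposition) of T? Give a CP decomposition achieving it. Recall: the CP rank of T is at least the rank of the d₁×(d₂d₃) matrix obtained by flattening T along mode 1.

rank(T) = 2

Lower bound: the mode-3 unfolding of T (rows indexed by k, columns by (i,j) = (0,0), (0,1), (0,2), (1,0), (1,1), (1,2)) is [[-3, -9, -6, -9, -27, -18], [17, -3, 16, 9, -9, 6], [-5, 3, -4, -1, 9, 2]].
There the 2×2 minor on rows k ∈ {0, 1}, columns (i,j) ∈ {(0,0), (0,1)} is det [[-3, -9], [17, -3]] = 162 ≠ 0, so this unfolding has rank ≥ 2; CP rank is at least every unfolding rank, so rank(T) ≥ 2. (This is only a lower bound: in general the CP rank may exceed every unfolding rank, so we still need to exhibit 2 rank-1 terms summing to T.)
Upper bound — finding two terms. Write S_k = T[:,:,k] for the frontal slices: S₀ = [[-3, -9, -6], [-9, -27, -18]], S₁ = [[17, -3, 16], [9, -9, 6]], S₂ = [[-5, 3, -4], [-1, 9, 2]].
If T = a₁ ⊗ b₁ ⊗ c₁ + a₂ ⊗ b₂ ⊗ c₂ then each S_k = c₁[k]·a₁b₁ᵀ + c₂[k]·a₂b₂ᵀ. S₀ and S₁ are linearly independent, so a₁b₁ᵀ and a₂b₂ᵀ must span the same plane of matrices: they are the rank-1 matrices of the form x·S₀ + y·S₁.
The 2×2 minor of x·S₀ + y·S₁ on rows {0,1}, columns {0,1} is −378·xy − 126·y² = (-126)·(y)(3·x + y), vanishing at (x:y) = (1:0) and (1:-3).
M₁ = S₀ = [[-3, -9, -6], [-9, -27, -18]] = (-3)·[1, 3][1, 3, 2]ᵀ and M₂ = S₀ − 3·S₁ = [[-54, 0, -54], [-36, 0, -36]] = (-18)·[3, 2][1, 0, 1]ᵀ, so take a₁ = [1, 3], b₁ = [1, 3, 2], a₂ = [3, 2], b₂ = [1, 0, 1].
Each slice is an integer combination of E₁ = a₁b₁ᵀ and E₂ = a₂b₂ᵀ: S₀ = −3·E₁, S₁ = −E₁ + 6·E₂, S₂ = E₁ − 2·E₂; reading off coefficients, c₁ = [-3, -1, 1] and c₂ = [0, 6, -2].
Hence T = [1, 3] ⊗ [1, 3, 2] ⊗ [-3, -1, 1] + [3, 2] ⊗ [1, 0, 1] ⊗ [0, 6, -2], so rank(T) ≤ 2.
These bounds meet, so rank(T) = 2.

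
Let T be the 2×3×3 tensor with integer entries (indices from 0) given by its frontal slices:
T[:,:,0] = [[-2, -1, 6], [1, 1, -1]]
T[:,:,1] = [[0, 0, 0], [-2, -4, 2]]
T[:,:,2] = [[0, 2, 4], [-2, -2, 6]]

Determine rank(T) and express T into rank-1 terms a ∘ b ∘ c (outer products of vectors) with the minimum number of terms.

rank(T) = 3

Lower bound: the mode-2 unfolding of T (rows indexed by j, columns by (i,k) = (0,0), (0,1), (0,2), (1,0), (1,1), (1,2)) is [[-2, 0, 0, 1, -2, -2], [-1, 0, 2, 1, -4, -2], [6, 0, 4, -1, 2, 6]].
There the 3×3 minor on rows j ∈ {0, 1, 2}, columns (i,k) ∈ {(0,0), (0,2), (1,0)} is det [[-2, 0, 1], [-1, 2, 1], [6, 4, -1]] = -4 ≠ 0, so this unfolding has rank ≥ 3; CP rank is at least every unfolding rank, so rank(T) ≥ 3. (Flattening ranks never certify an upper bound on CP rank; for that we must actually write T with 3 rank-1 terms.)
Upper bound: T is a sum of 3 rank-1 terms, T = (0, 1) ∘ (1, 2, -1) ∘ (-1, -2, -2) + (1, -1) ∘ (1, 1, -2) ∘ (-2, 0, 0) + (1, 1) ∘ (0, 1, 2) ∘ (1, 0, 2) (one valid choice — decompositions are not unique — normalised so each a, b is primitive with positive first nonzero entry; check it by expanding all entries), so rank(T) ≤ 3.
These bounds meet, so rank(T) = 3.
Check entry T[1,1,1] = -4: (1)·(2)·(-2) + (-1)·(1)·(0) + (1)·(1)·(0) = -4.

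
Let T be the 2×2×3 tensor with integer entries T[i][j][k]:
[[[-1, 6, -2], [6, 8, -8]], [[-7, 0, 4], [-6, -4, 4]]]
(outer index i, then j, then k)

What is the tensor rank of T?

3

Lower bound: in the mode-3 unfolding of T (rows indexed by k, columns by (i,j)) the 3×3 minor on rows k ∈ {0, 1, 2}, columns (i,j) ∈ {(0,0), (0,1), (1,0)} is det [[-1, 6, -7], [6, 8, 0], [-2, -8, 4]] = 48 ≠ 0, so that unfolding has rank ≥ 3 and hence rank(T) ≥ 3 (CP rank is at least every unfolding rank, though it can be larger).
Upper bound: T is a sum of 3 rank-1 terms, T = [1, 1] ⊗ [1, 0] ⊗ [-4, 2, 2] + [1, 1] ⊗ [1, 2] ⊗ [-1, 0, 0] + [2, -1] ⊗ [1, 2] ⊗ [2, 2, -2] (one valid choice — decompositions are not unique — normalised so each a, b is primitive with positive first nonzero entry; check it by expanding all entries), so rank(T) ≤ 3.
These bounds meet, so rank(T) = 3.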